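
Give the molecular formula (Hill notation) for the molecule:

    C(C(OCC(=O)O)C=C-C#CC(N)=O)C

C10H13NO4

Heavy atoms from the SMILES: 10 C, 1 N, 4 O.
Implicit hydrogens by atom environment:
  4 × C: no H
  3 × C: 1 H each → 3
  3 × O: no H
  2 × C: 2 H each → 4
  1 × C: 3 H
  1 × N: 2 H
  1 × O: 1 H
  Total hydrogens = 13.
Molecular formula: C10H13NO4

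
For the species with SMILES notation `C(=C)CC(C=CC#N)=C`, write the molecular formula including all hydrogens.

Heavy atoms from the SMILES: 8 C, 1 N.
Implicit hydrogens by atom environment:
  3 × C: 2 H each → 6
  3 × C: 1 H each → 3
  2 × C: no H
  1 × N: no H
  Total hydrogens = 9.
Molecular formula: C8H9N

C8H9N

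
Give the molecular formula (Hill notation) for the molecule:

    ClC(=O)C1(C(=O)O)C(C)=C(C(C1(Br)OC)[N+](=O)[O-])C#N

Heavy atoms from the SMILES: 1 Br, 10 C, 1 Cl, 2 N, 6 O.
Implicit hydrogens by atom environment:
  7 × C: no H
  4 × O: no H
  2 × C: 3 H each → 6
  1 × Br: no H
  1 × C: 1 H
  1 × Cl: no H
  1 × N: no H
  1 × N (charge +1): no H
  1 × O: 1 H
  1 × O (charge -1): no H
  Total hydrogens = 8.
Molecular formula: C10H8BrClN2O6

C10H8BrClN2O6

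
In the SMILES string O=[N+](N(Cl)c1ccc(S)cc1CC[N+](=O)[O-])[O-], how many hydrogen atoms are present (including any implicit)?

Hydrogens are implicit in SMILES; fill each atom to its normal valence:
  3 × C (aromatic): 1 H each → 3
  3 × C (aromatic): no H
  2 × C: 2 H each → 4
  2 × N (charge +1): no H
  2 × O: no H
  2 × O (charge -1): no H
  1 × Cl: no H
  1 × N: no H
  1 × S: 1 H
  Total hydrogens = 8.

8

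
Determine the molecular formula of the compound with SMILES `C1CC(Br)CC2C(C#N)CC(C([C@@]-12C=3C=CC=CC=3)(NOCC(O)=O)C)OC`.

Heavy atoms from the SMILES: 1 Br, 21 C, 2 N, 4 O.
Implicit hydrogens by atom environment:
  5 × C: 2 H each → 10
  5 × C (aromatic): 1 H each → 5
  4 × C: 1 H each → 4
  4 × C: no H
  3 × O: no H
  2 × C: 3 H each → 6
  1 × Br: no H
  1 × C (aromatic): no H
  1 × N: 1 H
  1 × N: no H
  1 × O: 1 H
  Total hydrogens = 27.
Molecular formula: C21H27BrN2O4

C21H27BrN2O4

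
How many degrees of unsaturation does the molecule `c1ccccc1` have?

Molecular formula from the SMILES: C6H6.
DoU = (2C + 2 + N − H − X)/2 = (2·6 + 2 + 0 − 6 − 0)/2 = 8/2 = 4.
(Structurally: 1 ring(s) + 3 π bond(s) = 4.)

4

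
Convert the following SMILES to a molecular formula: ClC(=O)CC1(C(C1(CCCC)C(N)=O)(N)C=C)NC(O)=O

C13H20ClN3O4

Heavy atoms from the SMILES: 13 C, 1 Cl, 3 N, 4 O.
Implicit hydrogens by atom environment:
  6 × C: no H
  5 × C: 2 H each → 10
  3 × O: no H
  2 × N: 2 H each → 4
  1 × C: 3 H
  1 × C: 1 H
  1 × Cl: no H
  1 × N: 1 H
  1 × O: 1 H
  Total hydrogens = 20.
Molecular formula: C13H20ClN3O4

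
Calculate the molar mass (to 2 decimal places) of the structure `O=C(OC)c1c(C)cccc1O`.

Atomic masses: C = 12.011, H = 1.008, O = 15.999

166.18

Molecular formula: C9H10O3.
M = 9×12.011 + 10×1.008 + 3×15.999 = 166.18 g/mol.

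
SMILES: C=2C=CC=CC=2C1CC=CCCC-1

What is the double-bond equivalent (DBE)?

Molecular formula from the SMILES: C13H16.
DoU = (2C + 2 + N − H − X)/2 = (2·13 + 2 + 0 − 16 − 0)/2 = 12/2 = 6.
(Structurally: 2 ring(s) + 4 π bond(s) = 6.)

6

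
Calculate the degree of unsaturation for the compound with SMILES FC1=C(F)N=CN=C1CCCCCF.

Molecular formula from the SMILES: C9H11F3N2.
DoU = (2C + 2 + N − H − X)/2 = (2·9 + 2 + 2 − 11 − 3)/2 = 8/2 = 4.
(Structurally: 1 ring(s) + 3 π bond(s) = 4.)

4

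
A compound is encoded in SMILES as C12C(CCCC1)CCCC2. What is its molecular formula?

C10H18

Heavy atoms from the SMILES: 10 C.
Implicit hydrogens by atom environment:
  8 × C: 2 H each → 16
  2 × C: 1 H each → 2
  Total hydrogens = 18.
Molecular formula: C10H18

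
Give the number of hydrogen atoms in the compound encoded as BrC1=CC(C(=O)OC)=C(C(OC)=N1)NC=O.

9

Hydrogens are implicit in SMILES; fill each atom to its normal valence:
  4 × C (aromatic): no H
  4 × O: no H
  2 × C: 3 H each → 6
  1 × Br: no H
  1 × C (aromatic): 1 H
  1 × C: 1 H
  1 × C: no H
  1 × N: 1 H
  1 × N (aromatic): no H
  Total hydrogens = 9.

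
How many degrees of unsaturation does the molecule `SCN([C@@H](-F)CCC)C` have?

0

Molecular formula from the SMILES: C6H14FNS.
DoU = (2C + 2 + N − H − X)/2 = (2·6 + 2 + 1 − 14 − 1)/2 = 0/2 = 0.
(Structurally: 0 ring(s) + 0 π bond(s) = 0.)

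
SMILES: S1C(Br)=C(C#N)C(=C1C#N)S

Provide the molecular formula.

Heavy atoms from the SMILES: 1 Br, 6 C, 2 N, 2 S.
Implicit hydrogens by atom environment:
  4 × C (aromatic): no H
  2 × C: no H
  2 × N: no H
  1 × Br: no H
  1 × S: 1 H
  1 × S (aromatic): no H
  Total hydrogens = 1.
Molecular formula: C6HBrN2S2

C6HBrN2S2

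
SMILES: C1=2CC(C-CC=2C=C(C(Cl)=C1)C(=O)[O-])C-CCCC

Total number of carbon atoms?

The symbol for carbon appears 16 times in the SMILES. (Cl is a single chlorine, not C + l.)

16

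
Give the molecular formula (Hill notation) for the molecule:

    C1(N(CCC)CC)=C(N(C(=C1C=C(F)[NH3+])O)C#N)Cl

C12H17ClFN4O+

Heavy atoms from the SMILES: 12 C, 1 Cl, 1 F, 4 N, 1 O.
Implicit hydrogens by atom environment:
  4 × C (aromatic): no H
  3 × C: 2 H each → 6
  2 × C: 3 H each → 6
  2 × C: no H
  2 × N: no H
  1 × C: 1 H
  1 × Cl: no H
  1 × F: no H
  1 × N (charge +1): 3 H
  1 × N (aromatic): no H
  1 × O: 1 H
  Total hydrogens = 17.
Net charge +1.
Molecular formula: C12H17ClFN4O+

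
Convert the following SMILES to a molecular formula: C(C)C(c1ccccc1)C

C10H14

Heavy atoms from the SMILES: 10 C.
Implicit hydrogens by atom environment:
  5 × C (aromatic): 1 H each → 5
  2 × C: 3 H each → 6
  1 × C: 2 H
  1 × C: 1 H
  1 × C (aromatic): no H
  Total hydrogens = 14.
Molecular formula: C10H14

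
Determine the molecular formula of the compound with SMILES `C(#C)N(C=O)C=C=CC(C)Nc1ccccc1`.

C14H14N2O

Heavy atoms from the SMILES: 14 C, 2 N, 1 O.
Implicit hydrogens by atom environment:
  5 × C: 1 H each → 5
  5 × C (aromatic): 1 H each → 5
  2 × C: no H
  1 × C: 3 H
  1 × C (aromatic): no H
  1 × N: 1 H
  1 × N: no H
  1 × O: no H
  Total hydrogens = 14.
Molecular formula: C14H14N2O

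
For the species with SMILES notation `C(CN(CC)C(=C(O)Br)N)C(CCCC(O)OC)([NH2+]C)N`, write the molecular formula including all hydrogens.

Heavy atoms from the SMILES: 1 Br, 13 C, 4 N, 3 O.
Implicit hydrogens by atom environment:
  6 × C: 2 H each → 12
  3 × C: 3 H each → 9
  3 × C: no H
  2 × N: 2 H each → 4
  2 × O: 1 H each → 2
  1 × Br: no H
  1 × C: 1 H
  1 × N (charge +1): 2 H
  1 × N: no H
  1 × O: no H
  Total hydrogens = 30.
Net charge +1.
Molecular formula: C13H30BrN4O3+

C13H30BrN4O3+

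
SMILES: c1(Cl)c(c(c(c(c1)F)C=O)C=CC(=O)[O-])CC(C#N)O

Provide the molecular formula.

Heavy atoms from the SMILES: 13 C, 1 Cl, 1 F, 1 N, 4 O.
Implicit hydrogens by atom environment:
  5 × C (aromatic): no H
  4 × C: 1 H each → 4
  2 × C: no H
  2 × O: no H
  1 × C: 2 H
  1 × C (aromatic): 1 H
  1 × Cl: no H
  1 × F: no H
  1 × N: no H
  1 × O: 1 H
  1 × O (charge -1): no H
  Total hydrogens = 8.
Net charge -1.
Molecular formula: C13H8ClFNO4-

C13H8ClFNO4-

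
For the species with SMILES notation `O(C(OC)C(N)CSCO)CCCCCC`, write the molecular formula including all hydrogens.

C11H25NO3S

Heavy atoms from the SMILES: 11 C, 1 N, 3 O, 1 S.
Implicit hydrogens by atom environment:
  7 × C: 2 H each → 14
  2 × C: 3 H each → 6
  2 × C: 1 H each → 2
  2 × O: no H
  1 × N: 2 H
  1 × O: 1 H
  1 × S: no H
  Total hydrogens = 25.
Molecular formula: C11H25NO3S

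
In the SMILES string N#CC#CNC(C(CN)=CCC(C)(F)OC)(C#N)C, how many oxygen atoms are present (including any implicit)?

1

The symbol for oxygen appears 1 time in the SMILES.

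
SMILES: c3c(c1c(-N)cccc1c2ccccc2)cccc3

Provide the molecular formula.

C18H15N

Heavy atoms from the SMILES: 18 C, 1 N.
Implicit hydrogens by atom environment:
  13 × C (aromatic): 1 H each → 13
  5 × C (aromatic): no H
  1 × N: 2 H
  Total hydrogens = 15.
Molecular formula: C18H15N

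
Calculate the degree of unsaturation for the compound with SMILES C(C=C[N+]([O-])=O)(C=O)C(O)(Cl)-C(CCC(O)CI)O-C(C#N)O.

Molecular formula from the SMILES: C12H16ClIN2O7.
DoU = (2C + 2 + N − H − X)/2 = (2·12 + 2 + 2 − 16 − 2)/2 = 10/2 = 5.
(Structurally: 0 ring(s) + 5 π bond(s) = 5.)

5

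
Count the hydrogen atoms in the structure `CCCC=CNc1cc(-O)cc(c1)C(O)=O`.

Hydrogens are implicit in SMILES; fill each atom to its normal valence:
  3 × C (aromatic): 1 H each → 3
  3 × C (aromatic): no H
  2 × C: 2 H each → 4
  2 × C: 1 H each → 2
  2 × O: 1 H each → 2
  1 × C: 3 H
  1 × C: no H
  1 × N: 1 H
  1 × O: no H
  Total hydrogens = 15.

15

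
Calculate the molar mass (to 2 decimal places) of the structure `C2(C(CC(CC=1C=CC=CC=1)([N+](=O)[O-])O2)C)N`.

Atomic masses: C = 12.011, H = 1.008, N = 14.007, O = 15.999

Molecular formula: C12H16N2O3.
M = 12×12.011 + 16×1.008 + 2×14.007 + 3×15.999 = 236.27 g/mol.

236.27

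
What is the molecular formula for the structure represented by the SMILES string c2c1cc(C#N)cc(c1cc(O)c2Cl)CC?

C13H10ClNO

Heavy atoms from the SMILES: 13 C, 1 Cl, 1 N, 1 O.
Implicit hydrogens by atom environment:
  6 × C (aromatic): no H
  4 × C (aromatic): 1 H each → 4
  1 × C: 3 H
  1 × C: 2 H
  1 × C: no H
  1 × Cl: no H
  1 × N: no H
  1 × O: 1 H
  Total hydrogens = 10.
Molecular formula: C13H10ClNO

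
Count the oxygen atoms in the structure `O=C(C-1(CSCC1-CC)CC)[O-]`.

2

The symbol for oxygen appears 2 times in the SMILES.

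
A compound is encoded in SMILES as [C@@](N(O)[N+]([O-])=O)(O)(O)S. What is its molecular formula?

Heavy atoms from the SMILES: 1 C, 2 N, 5 O, 1 S.
Implicit hydrogens by atom environment:
  3 × O: 1 H each → 3
  1 × C: no H
  1 × N: no H
  1 × N (charge +1): no H
  1 × O: no H
  1 × O (charge -1): no H
  1 × S: 1 H
  Total hydrogens = 4.
Molecular formula: CH4N2O5S

CH4N2O5S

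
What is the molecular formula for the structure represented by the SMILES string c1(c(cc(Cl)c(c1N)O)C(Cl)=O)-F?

C7H4Cl2FNO2

Heavy atoms from the SMILES: 7 C, 2 Cl, 1 F, 1 N, 2 O.
Implicit hydrogens by atom environment:
  5 × C (aromatic): no H
  2 × Cl: no H
  1 × C (aromatic): 1 H
  1 × C: no H
  1 × F: no H
  1 × N: 2 H
  1 × O: 1 H
  1 × O: no H
  Total hydrogens = 4.
Molecular formula: C7H4Cl2FNO2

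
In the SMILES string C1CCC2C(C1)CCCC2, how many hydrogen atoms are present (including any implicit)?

18

Hydrogens are implicit in SMILES; fill each atom to its normal valence:
  8 × C: 2 H each → 16
  2 × C: 1 H each → 2
  Total hydrogens = 18.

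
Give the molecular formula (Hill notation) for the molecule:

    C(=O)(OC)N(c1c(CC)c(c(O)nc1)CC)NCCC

C14H23N3O3

Heavy atoms from the SMILES: 14 C, 3 N, 3 O.
Implicit hydrogens by atom environment:
  4 × C: 3 H each → 12
  4 × C: 2 H each → 8
  4 × C (aromatic): no H
  2 × O: no H
  1 × C (aromatic): 1 H
  1 × C: no H
  1 × N: 1 H
  1 × N (aromatic): no H
  1 × N: no H
  1 × O: 1 H
  Total hydrogens = 23.
Molecular formula: C14H23N3O3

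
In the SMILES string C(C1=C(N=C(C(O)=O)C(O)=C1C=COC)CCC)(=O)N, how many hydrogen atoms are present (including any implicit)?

16

Hydrogens are implicit in SMILES; fill each atom to its normal valence:
  5 × C (aromatic): no H
  3 × O: no H
  2 × C: 3 H each → 6
  2 × C: 2 H each → 4
  2 × C: 1 H each → 2
  2 × C: no H
  2 × O: 1 H each → 2
  1 × N: 2 H
  1 × N (aromatic): no H
  Total hydrogens = 16.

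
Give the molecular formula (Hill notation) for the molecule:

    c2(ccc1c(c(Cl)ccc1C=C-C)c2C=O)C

Heavy atoms from the SMILES: 15 C, 1 Cl, 1 O.
Implicit hydrogens by atom environment:
  6 × C (aromatic): no H
  4 × C (aromatic): 1 H each → 4
  3 × C: 1 H each → 3
  2 × C: 3 H each → 6
  1 × Cl: no H
  1 × O: no H
  Total hydrogens = 13.
Molecular formula: C15H13ClO

C15H13ClO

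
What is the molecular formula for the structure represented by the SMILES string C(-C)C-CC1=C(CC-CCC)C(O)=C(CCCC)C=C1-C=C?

Heavy atoms from the SMILES: 21 C, 1 O.
Implicit hydrogens by atom environment:
  11 × C: 2 H each → 22
  5 × C (aromatic): no H
  3 × C: 3 H each → 9
  1 × C (aromatic): 1 H
  1 × C: 1 H
  1 × O: 1 H
  Total hydrogens = 34.
Molecular formula: C21H34O

C21H34O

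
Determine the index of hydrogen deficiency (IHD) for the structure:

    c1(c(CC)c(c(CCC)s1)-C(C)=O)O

Molecular formula from the SMILES: C11H16O2S.
DoU = (2C + 2 + N − H − X)/2 = (2·11 + 2 + 0 − 16 − 0)/2 = 8/2 = 4.
(Structurally: 1 ring(s) + 3 π bond(s) = 4.)

4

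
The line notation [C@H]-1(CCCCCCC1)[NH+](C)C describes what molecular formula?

Heavy atoms from the SMILES: 10 C, 1 N.
Implicit hydrogens by atom environment:
  7 × C: 2 H each → 14
  2 × C: 3 H each → 6
  1 × C: 1 H
  1 × N (charge +1): 1 H
  Total hydrogens = 22.
Net charge +1.
Molecular formula: C10H22N+

C10H22N+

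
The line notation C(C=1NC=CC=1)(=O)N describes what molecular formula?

Heavy atoms from the SMILES: 5 C, 2 N, 1 O.
Implicit hydrogens by atom environment:
  3 × C (aromatic): 1 H each → 3
  1 × C (aromatic): no H
  1 × C: no H
  1 × N: 2 H
  1 × N (aromatic): 1 H
  1 × O: no H
  Total hydrogens = 6.
Molecular formula: C5H6N2O

C5H6N2O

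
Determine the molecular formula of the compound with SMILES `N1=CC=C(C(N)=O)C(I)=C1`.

C6H5IN2O

Heavy atoms from the SMILES: 6 C, 1 I, 2 N, 1 O.
Implicit hydrogens by atom environment:
  3 × C (aromatic): 1 H each → 3
  2 × C (aromatic): no H
  1 × C: no H
  1 × I: no H
  1 × N: 2 H
  1 × N (aromatic): no H
  1 × O: no H
  Total hydrogens = 5.
Molecular formula: C6H5IN2O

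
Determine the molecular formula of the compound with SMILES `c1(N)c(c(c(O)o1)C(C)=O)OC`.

Heavy atoms from the SMILES: 7 C, 1 N, 4 O.
Implicit hydrogens by atom environment:
  4 × C (aromatic): no H
  2 × C: 3 H each → 6
  2 × O: no H
  1 × C: no H
  1 × N: 2 H
  1 × O: 1 H
  1 × O (aromatic): no H
  Total hydrogens = 9.
Molecular formula: C7H9NO4

C7H9NO4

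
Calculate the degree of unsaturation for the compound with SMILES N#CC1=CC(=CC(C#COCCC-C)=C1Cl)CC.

8

Molecular formula from the SMILES: C15H16ClNO.
DoU = (2C + 2 + N − H − X)/2 = (2·15 + 2 + 1 − 16 − 1)/2 = 16/2 = 8.
(Structurally: 1 ring(s) + 7 π bond(s) = 8.)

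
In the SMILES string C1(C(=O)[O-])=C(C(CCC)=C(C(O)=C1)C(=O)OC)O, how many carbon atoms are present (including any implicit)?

12

The symbol for carbon appears 12 times in the SMILES.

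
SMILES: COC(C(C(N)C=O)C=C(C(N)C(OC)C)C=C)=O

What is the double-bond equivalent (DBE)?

4

Molecular formula from the SMILES: C13H22N2O4.
DoU = (2C + 2 + N − H − X)/2 = (2·13 + 2 + 2 − 22 − 0)/2 = 8/2 = 4.
(Structurally: 0 ring(s) + 4 π bond(s) = 4.)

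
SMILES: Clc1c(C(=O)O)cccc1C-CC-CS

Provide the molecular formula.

C11H13ClO2S

Heavy atoms from the SMILES: 11 C, 1 Cl, 2 O, 1 S.
Implicit hydrogens by atom environment:
  4 × C: 2 H each → 8
  3 × C (aromatic): 1 H each → 3
  3 × C (aromatic): no H
  1 × C: no H
  1 × Cl: no H
  1 × O: 1 H
  1 × O: no H
  1 × S: 1 H
  Total hydrogens = 13.
Molecular formula: C11H13ClO2S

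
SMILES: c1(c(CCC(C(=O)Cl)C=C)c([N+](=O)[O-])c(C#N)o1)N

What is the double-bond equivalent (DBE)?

Molecular formula from the SMILES: C11H10ClN3O4.
DoU = (2C + 2 + N − H − X)/2 = (2·11 + 2 + 3 − 10 − 1)/2 = 16/2 = 8.
(Structurally: 1 ring(s) + 7 π bond(s) = 8.)

8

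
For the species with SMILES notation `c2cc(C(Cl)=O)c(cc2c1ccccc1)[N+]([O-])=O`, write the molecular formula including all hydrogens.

C13H8ClNO3

Heavy atoms from the SMILES: 13 C, 1 Cl, 1 N, 3 O.
Implicit hydrogens by atom environment:
  8 × C (aromatic): 1 H each → 8
  4 × C (aromatic): no H
  2 × O: no H
  1 × C: no H
  1 × Cl: no H
  1 × N (charge +1): no H
  1 × O (charge -1): no H
  Total hydrogens = 8.
Molecular formula: C13H8ClNO3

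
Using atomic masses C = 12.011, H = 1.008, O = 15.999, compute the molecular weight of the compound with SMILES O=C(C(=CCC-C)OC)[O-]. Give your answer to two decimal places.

143.16

Molecular formula: C7H11O3-.
M = 7×12.011 + 11×1.008 + 3×15.999 = 143.16 g/mol.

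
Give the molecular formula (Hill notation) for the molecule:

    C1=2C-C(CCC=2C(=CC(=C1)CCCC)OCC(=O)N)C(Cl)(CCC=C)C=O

C22H30ClNO3

Heavy atoms from the SMILES: 22 C, 1 Cl, 1 N, 3 O.
Implicit hydrogens by atom environment:
  10 × C: 2 H each → 20
  4 × C (aromatic): no H
  3 × C: 1 H each → 3
  3 × O: no H
  2 × C (aromatic): 1 H each → 2
  2 × C: no H
  1 × C: 3 H
  1 × Cl: no H
  1 × N: 2 H
  Total hydrogens = 30.
Molecular formula: C22H30ClNO3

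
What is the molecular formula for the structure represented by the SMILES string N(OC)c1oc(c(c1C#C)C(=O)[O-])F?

C8H5FNO4-

Heavy atoms from the SMILES: 8 C, 1 F, 1 N, 4 O.
Implicit hydrogens by atom environment:
  4 × C (aromatic): no H
  2 × C: no H
  2 × O: no H
  1 × C: 3 H
  1 × C: 1 H
  1 × F: no H
  1 × N: 1 H
  1 × O (aromatic): no H
  1 × O (charge -1): no H
  Total hydrogens = 5.
Net charge -1.
Molecular formula: C8H5FNO4-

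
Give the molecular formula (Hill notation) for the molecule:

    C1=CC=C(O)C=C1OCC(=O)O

Heavy atoms from the SMILES: 8 C, 4 O.
Implicit hydrogens by atom environment:
  4 × C (aromatic): 1 H each → 4
  2 × C (aromatic): no H
  2 × O: 1 H each → 2
  2 × O: no H
  1 × C: 2 H
  1 × C: no H
  Total hydrogens = 8.
Molecular formula: C8H8O4

C8H8O4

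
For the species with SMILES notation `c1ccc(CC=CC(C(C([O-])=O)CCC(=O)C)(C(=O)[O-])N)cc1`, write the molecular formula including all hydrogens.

Heavy atoms from the SMILES: 17 C, 1 N, 5 O.
Implicit hydrogens by atom environment:
  5 × C (aromatic): 1 H each → 5
  4 × C: no H
  3 × C: 2 H each → 6
  3 × C: 1 H each → 3
  3 × O: no H
  2 × O (charge -1): no H
  1 × C: 3 H
  1 × C (aromatic): no H
  1 × N: 2 H
  Total hydrogens = 19.
Net charge -2.
Molecular formula: [C17H19NO5]2-

[C17H19NO5]2-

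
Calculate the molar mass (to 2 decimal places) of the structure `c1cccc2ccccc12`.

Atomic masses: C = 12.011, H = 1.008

128.17

Molecular formula: C10H8.
M = 10×12.011 + 8×1.008 = 128.17 g/mol.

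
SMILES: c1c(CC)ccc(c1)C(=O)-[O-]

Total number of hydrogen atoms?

Hydrogens are implicit in SMILES; fill each atom to its normal valence:
  4 × C (aromatic): 1 H each → 4
  2 × C (aromatic): no H
  1 × C: 3 H
  1 × C: 2 H
  1 × C: no H
  1 × O: no H
  1 × O (charge -1): no H
  Total hydrogens = 9.

9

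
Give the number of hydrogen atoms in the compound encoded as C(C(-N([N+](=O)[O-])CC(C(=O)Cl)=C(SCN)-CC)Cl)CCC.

Hydrogens are implicit in SMILES; fill each atom to its normal valence:
  6 × C: 2 H each → 12
  3 × C: no H
  2 × C: 3 H each → 6
  2 × Cl: no H
  2 × O: no H
  1 × C: 1 H
  1 × N: 2 H
  1 × N: no H
  1 × N (charge +1): no H
  1 × O (charge -1): no H
  1 × S: no H
  Total hydrogens = 21.

21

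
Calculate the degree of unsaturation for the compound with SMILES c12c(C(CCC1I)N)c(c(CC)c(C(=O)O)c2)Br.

Molecular formula from the SMILES: C13H15BrINO2.
DoU = (2C + 2 + N − H − X)/2 = (2·13 + 2 + 1 − 15 − 2)/2 = 12/2 = 6.
(Structurally: 2 ring(s) + 4 π bond(s) = 6.)

6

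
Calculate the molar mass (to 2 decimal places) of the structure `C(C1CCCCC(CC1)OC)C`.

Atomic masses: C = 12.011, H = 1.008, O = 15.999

Molecular formula: C11H22O.
M = 11×12.011 + 22×1.008 + 1×15.999 = 170.30 g/mol.

170.30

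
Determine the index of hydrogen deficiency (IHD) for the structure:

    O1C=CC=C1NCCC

Molecular formula from the SMILES: C7H11NO.
DoU = (2C + 2 + N − H − X)/2 = (2·7 + 2 + 1 − 11 − 0)/2 = 6/2 = 3.
(Structurally: 1 ring(s) + 2 π bond(s) = 3.)

3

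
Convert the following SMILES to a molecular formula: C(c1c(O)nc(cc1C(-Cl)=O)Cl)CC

Heavy atoms from the SMILES: 9 C, 2 Cl, 1 N, 2 O.
Implicit hydrogens by atom environment:
  4 × C (aromatic): no H
  2 × C: 2 H each → 4
  2 × Cl: no H
  1 × C: 3 H
  1 × C (aromatic): 1 H
  1 × C: no H
  1 × N (aromatic): no H
  1 × O: 1 H
  1 × O: no H
  Total hydrogens = 9.
Molecular formula: C9H9Cl2NO2

C9H9Cl2NO2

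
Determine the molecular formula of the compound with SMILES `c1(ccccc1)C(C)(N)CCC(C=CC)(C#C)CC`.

Heavy atoms from the SMILES: 18 C, 1 N.
Implicit hydrogens by atom environment:
  5 × C (aromatic): 1 H each → 5
  3 × C: 3 H each → 9
  3 × C: 2 H each → 6
  3 × C: 1 H each → 3
  3 × C: no H
  1 × C (aromatic): no H
  1 × N: 2 H
  Total hydrogens = 25.
Molecular formula: C18H25N

C18H25N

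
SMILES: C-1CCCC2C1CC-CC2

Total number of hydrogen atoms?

Hydrogens are implicit in SMILES; fill each atom to its normal valence:
  8 × C: 2 H each → 16
  2 × C: 1 H each → 2
  Total hydrogens = 18.

18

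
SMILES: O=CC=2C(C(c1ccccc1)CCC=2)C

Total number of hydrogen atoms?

16

Hydrogens are implicit in SMILES; fill each atom to its normal valence:
  5 × C (aromatic): 1 H each → 5
  4 × C: 1 H each → 4
  2 × C: 2 H each → 4
  1 × C: 3 H
  1 × C: no H
  1 × C (aromatic): no H
  1 × O: no H
  Total hydrogens = 16.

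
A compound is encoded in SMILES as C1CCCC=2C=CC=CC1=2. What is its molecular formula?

Heavy atoms from the SMILES: 10 C.
Implicit hydrogens by atom environment:
  4 × C: 2 H each → 8
  4 × C (aromatic): 1 H each → 4
  2 × C (aromatic): no H
  Total hydrogens = 12.
Molecular formula: C10H12

C10H12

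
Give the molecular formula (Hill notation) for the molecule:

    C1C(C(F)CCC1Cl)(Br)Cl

Heavy atoms from the SMILES: 1 Br, 6 C, 2 Cl, 1 F.
Implicit hydrogens by atom environment:
  3 × C: 2 H each → 6
  2 × C: 1 H each → 2
  2 × Cl: no H
  1 × Br: no H
  1 × C: no H
  1 × F: no H
  Total hydrogens = 8.
Molecular formula: C6H8BrCl2F

C6H8BrCl2F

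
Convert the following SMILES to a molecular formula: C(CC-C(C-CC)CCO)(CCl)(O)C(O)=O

C11H21ClO4

Heavy atoms from the SMILES: 11 C, 1 Cl, 4 O.
Implicit hydrogens by atom environment:
  7 × C: 2 H each → 14
  3 × O: 1 H each → 3
  2 × C: no H
  1 × C: 3 H
  1 × C: 1 H
  1 × Cl: no H
  1 × O: no H
  Total hydrogens = 21.
Molecular formula: C11H21ClO4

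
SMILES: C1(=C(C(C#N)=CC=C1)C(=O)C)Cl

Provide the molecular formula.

C9H6ClNO

Heavy atoms from the SMILES: 9 C, 1 Cl, 1 N, 1 O.
Implicit hydrogens by atom environment:
  3 × C (aromatic): 1 H each → 3
  3 × C (aromatic): no H
  2 × C: no H
  1 × C: 3 H
  1 × Cl: no H
  1 × N: no H
  1 × O: no H
  Total hydrogens = 6.
Molecular formula: C9H6ClNO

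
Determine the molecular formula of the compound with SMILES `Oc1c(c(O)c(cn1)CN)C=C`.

Heavy atoms from the SMILES: 8 C, 2 N, 2 O.
Implicit hydrogens by atom environment:
  4 × C (aromatic): no H
  2 × C: 2 H each → 4
  2 × O: 1 H each → 2
  1 × C (aromatic): 1 H
  1 × C: 1 H
  1 × N: 2 H
  1 × N (aromatic): no H
  Total hydrogens = 10.
Molecular formula: C8H10N2O2

C8H10N2O2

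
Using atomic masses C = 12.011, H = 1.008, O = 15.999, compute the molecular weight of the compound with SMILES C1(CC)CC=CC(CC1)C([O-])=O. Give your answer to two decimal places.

Molecular formula: C10H15O2-.
M = 10×12.011 + 15×1.008 + 2×15.999 = 167.23 g/mol.

167.23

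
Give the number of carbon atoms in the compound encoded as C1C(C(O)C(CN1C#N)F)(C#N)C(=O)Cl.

8

The symbol for carbon appears 8 times in the SMILES. (Cl is a single chlorine, not C + l.)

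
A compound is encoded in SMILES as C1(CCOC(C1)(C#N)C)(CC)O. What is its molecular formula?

Heavy atoms from the SMILES: 9 C, 1 N, 2 O.
Implicit hydrogens by atom environment:
  4 × C: 2 H each → 8
  3 × C: no H
  2 × C: 3 H each → 6
  1 × N: no H
  1 × O: 1 H
  1 × O: no H
  Total hydrogens = 15.
Molecular formula: C9H15NO2

C9H15NO2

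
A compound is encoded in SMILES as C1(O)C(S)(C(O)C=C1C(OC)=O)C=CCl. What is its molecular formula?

Heavy atoms from the SMILES: 9 C, 1 Cl, 4 O, 1 S.
Implicit hydrogens by atom environment:
  5 × C: 1 H each → 5
  3 × C: no H
  2 × O: 1 H each → 2
  2 × O: no H
  1 × C: 3 H
  1 × Cl: no H
  1 × S: 1 H
  Total hydrogens = 11.
Molecular formula: C9H11ClO4S

C9H11ClO4S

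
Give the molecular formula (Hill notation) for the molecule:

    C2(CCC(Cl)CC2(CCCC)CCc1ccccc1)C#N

C19H26ClN

Heavy atoms from the SMILES: 19 C, 1 Cl, 1 N.
Implicit hydrogens by atom environment:
  8 × C: 2 H each → 16
  5 × C (aromatic): 1 H each → 5
  2 × C: 1 H each → 2
  2 × C: no H
  1 × C: 3 H
  1 × C (aromatic): no H
  1 × Cl: no H
  1 × N: no H
  Total hydrogens = 26.
Molecular formula: C19H26ClN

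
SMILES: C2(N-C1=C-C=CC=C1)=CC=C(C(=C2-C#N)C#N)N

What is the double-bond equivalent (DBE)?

12

Molecular formula from the SMILES: C14H10N4.
DoU = (2C + 2 + N − H − X)/2 = (2·14 + 2 + 4 − 10 − 0)/2 = 24/2 = 12.
(Structurally: 2 ring(s) + 10 π bond(s) = 12.)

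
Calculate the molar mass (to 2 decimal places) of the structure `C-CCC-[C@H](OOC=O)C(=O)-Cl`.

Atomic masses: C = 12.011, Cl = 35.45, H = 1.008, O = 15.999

194.61

Molecular formula: C7H11ClO4.
M = 7×12.011 + 1×35.45 + 11×1.008 + 4×15.999 = 194.61 g/mol.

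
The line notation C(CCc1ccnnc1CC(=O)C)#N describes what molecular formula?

C10H11N3O

Heavy atoms from the SMILES: 10 C, 3 N, 1 O.
Implicit hydrogens by atom environment:
  3 × C: 2 H each → 6
  2 × C (aromatic): 1 H each → 2
  2 × C (aromatic): no H
  2 × C: no H
  2 × N (aromatic): no H
  1 × C: 3 H
  1 × N: no H
  1 × O: no H
  Total hydrogens = 11.
Molecular formula: C10H11N3O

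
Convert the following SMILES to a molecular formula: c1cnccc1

Heavy atoms from the SMILES: 5 C, 1 N.
Implicit hydrogens by atom environment:
  5 × C (aromatic): 1 H each → 5
  1 × N (aromatic): no H
  Total hydrogens = 5.
Molecular formula: C5H5N

C5H5N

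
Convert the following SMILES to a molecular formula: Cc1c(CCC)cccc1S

Heavy atoms from the SMILES: 10 C, 1 S.
Implicit hydrogens by atom environment:
  3 × C (aromatic): 1 H each → 3
  3 × C (aromatic): no H
  2 × C: 3 H each → 6
  2 × C: 2 H each → 4
  1 × S: 1 H
  Total hydrogens = 14.
Molecular formula: C10H14S

C10H14S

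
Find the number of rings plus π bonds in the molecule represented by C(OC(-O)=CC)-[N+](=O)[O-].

Molecular formula from the SMILES: C4H7NO4.
DoU = (2C + 2 + N − H − X)/2 = (2·4 + 2 + 1 − 7 − 0)/2 = 4/2 = 2.
(Structurally: 0 ring(s) + 2 π bond(s) = 2.)

2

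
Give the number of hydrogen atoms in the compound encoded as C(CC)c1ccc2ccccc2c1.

Hydrogens are implicit in SMILES; fill each atom to its normal valence:
  7 × C (aromatic): 1 H each → 7
  3 × C (aromatic): no H
  2 × C: 2 H each → 4
  1 × C: 3 H
  Total hydrogens = 14.

14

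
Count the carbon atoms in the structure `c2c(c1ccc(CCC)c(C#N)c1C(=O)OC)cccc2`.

18

The symbol for carbon appears 18 times in the SMILES. Lowercase c denotes aromatic carbon and counts toward C.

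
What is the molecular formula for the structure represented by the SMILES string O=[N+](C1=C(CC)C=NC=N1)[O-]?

Heavy atoms from the SMILES: 6 C, 3 N, 2 O.
Implicit hydrogens by atom environment:
  2 × C (aromatic): 1 H each → 2
  2 × C (aromatic): no H
  2 × N (aromatic): no H
  1 × C: 3 H
  1 × C: 2 H
  1 × N (charge +1): no H
  1 × O: no H
  1 × O (charge -1): no H
  Total hydrogens = 7.
Molecular formula: C6H7N3O2

C6H7N3O2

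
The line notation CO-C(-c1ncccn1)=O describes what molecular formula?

C6H6N2O2

Heavy atoms from the SMILES: 6 C, 2 N, 2 O.
Implicit hydrogens by atom environment:
  3 × C (aromatic): 1 H each → 3
  2 × N (aromatic): no H
  2 × O: no H
  1 × C: 3 H
  1 × C (aromatic): no H
  1 × C: no H
  Total hydrogens = 6.
Molecular formula: C6H6N2O2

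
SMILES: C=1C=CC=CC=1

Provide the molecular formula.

C6H6

Heavy atoms from the SMILES: 6 C.
Implicit hydrogens by atom environment:
  6 × C (aromatic): 1 H each → 6
  Total hydrogens = 6.
Molecular formula: C6H6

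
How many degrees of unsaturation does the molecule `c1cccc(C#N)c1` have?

Molecular formula from the SMILES: C7H5N.
DoU = (2C + 2 + N − H − X)/2 = (2·7 + 2 + 1 − 5 − 0)/2 = 12/2 = 6.
(Structurally: 1 ring(s) + 5 π bond(s) = 6.)

6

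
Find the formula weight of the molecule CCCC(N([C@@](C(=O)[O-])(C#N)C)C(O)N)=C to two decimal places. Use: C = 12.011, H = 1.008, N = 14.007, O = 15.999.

Molecular formula: C10H16N3O3-.
M = 10×12.011 + 16×1.008 + 3×14.007 + 3×15.999 = 226.26 g/mol.

226.26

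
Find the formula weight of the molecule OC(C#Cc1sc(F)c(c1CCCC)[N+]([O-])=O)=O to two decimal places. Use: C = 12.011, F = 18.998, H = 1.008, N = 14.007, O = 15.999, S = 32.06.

Molecular formula: C11H10FNO4S.
M = 11×12.011 + 1×18.998 + 10×1.008 + 1×14.007 + 4×15.999 + 1×32.06 = 271.26 g/mol.

271.26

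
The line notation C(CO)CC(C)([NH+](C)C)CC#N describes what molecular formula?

C9H19N2O+

Heavy atoms from the SMILES: 9 C, 2 N, 1 O.
Implicit hydrogens by atom environment:
  4 × C: 2 H each → 8
  3 × C: 3 H each → 9
  2 × C: no H
  1 × N (charge +1): 1 H
  1 × N: no H
  1 × O: 1 H
  Total hydrogens = 19.
Net charge +1.
Molecular formula: C9H19N2O+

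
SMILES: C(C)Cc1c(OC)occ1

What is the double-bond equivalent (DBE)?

Molecular formula from the SMILES: C8H12O2.
DoU = (2C + 2 + N − H − X)/2 = (2·8 + 2 + 0 − 12 − 0)/2 = 6/2 = 3.
(Structurally: 1 ring(s) + 2 π bond(s) = 3.)

3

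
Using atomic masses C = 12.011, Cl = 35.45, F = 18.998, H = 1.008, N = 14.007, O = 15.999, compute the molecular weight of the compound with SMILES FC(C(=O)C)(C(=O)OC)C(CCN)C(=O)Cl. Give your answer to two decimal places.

253.65

Molecular formula: C9H13ClFNO4.
M = 9×12.011 + 1×35.45 + 1×18.998 + 13×1.008 + 1×14.007 + 4×15.999 = 253.65 g/mol.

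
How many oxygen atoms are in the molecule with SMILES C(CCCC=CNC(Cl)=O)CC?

The symbol for oxygen appears 1 time in the SMILES.

1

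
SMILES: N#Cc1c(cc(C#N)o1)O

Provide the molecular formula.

C6H2N2O2

Heavy atoms from the SMILES: 6 C, 2 N, 2 O.
Implicit hydrogens by atom environment:
  3 × C (aromatic): no H
  2 × C: no H
  2 × N: no H
  1 × C (aromatic): 1 H
  1 × O: 1 H
  1 × O (aromatic): no H
  Total hydrogens = 2.
Molecular formula: C6H2N2O2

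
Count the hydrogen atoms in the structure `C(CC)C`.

10

Hydrogens are implicit in SMILES; fill each atom to its normal valence:
  2 × C: 3 H each → 6
  2 × C: 2 H each → 4
  Total hydrogens = 10.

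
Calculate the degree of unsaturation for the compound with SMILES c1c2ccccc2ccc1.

7

Molecular formula from the SMILES: C10H8.
DoU = (2C + 2 + N − H − X)/2 = (2·10 + 2 + 0 − 8 − 0)/2 = 14/2 = 7.
(Structurally: 2 ring(s) + 5 π bond(s) = 7.)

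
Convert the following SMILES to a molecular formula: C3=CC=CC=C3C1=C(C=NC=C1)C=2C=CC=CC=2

Heavy atoms from the SMILES: 17 C, 1 N.
Implicit hydrogens by atom environment:
  13 × C (aromatic): 1 H each → 13
  4 × C (aromatic): no H
  1 × N (aromatic): no H
  Total hydrogens = 13.
Molecular formula: C17H13N

C17H13N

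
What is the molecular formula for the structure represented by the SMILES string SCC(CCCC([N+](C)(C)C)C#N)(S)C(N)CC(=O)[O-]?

Heavy atoms from the SMILES: 13 C, 3 N, 2 O, 2 S.
Implicit hydrogens by atom environment:
  5 × C: 2 H each → 10
  3 × C: 3 H each → 9
  3 × C: no H
  2 × C: 1 H each → 2
  2 × S: 1 H each → 2
  1 × N: 2 H
  1 × N (charge +1): no H
  1 × N: no H
  1 × O: no H
  1 × O (charge -1): no H
  Total hydrogens = 25.
Molecular formula: C13H25N3O2S2

C13H25N3O2S2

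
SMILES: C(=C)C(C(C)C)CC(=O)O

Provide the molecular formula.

C8H14O2

Heavy atoms from the SMILES: 8 C, 2 O.
Implicit hydrogens by atom environment:
  3 × C: 1 H each → 3
  2 × C: 3 H each → 6
  2 × C: 2 H each → 4
  1 × C: no H
  1 × O: 1 H
  1 × O: no H
  Total hydrogens = 14.
Molecular formula: C8H14O2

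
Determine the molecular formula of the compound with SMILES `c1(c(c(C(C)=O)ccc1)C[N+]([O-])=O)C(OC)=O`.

Heavy atoms from the SMILES: 11 C, 1 N, 5 O.
Implicit hydrogens by atom environment:
  4 × O: no H
  3 × C (aromatic): 1 H each → 3
  3 × C (aromatic): no H
  2 × C: 3 H each → 6
  2 × C: no H
  1 × C: 2 H
  1 × N (charge +1): no H
  1 × O (charge -1): no H
  Total hydrogens = 11.
Molecular formula: C11H11NO5

C11H11NO5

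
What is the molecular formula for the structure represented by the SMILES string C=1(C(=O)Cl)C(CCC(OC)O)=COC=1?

C9H11ClO4

Heavy atoms from the SMILES: 9 C, 1 Cl, 4 O.
Implicit hydrogens by atom environment:
  2 × C: 2 H each → 4
  2 × C (aromatic): 1 H each → 2
  2 × C (aromatic): no H
  2 × O: no H
  1 × C: 3 H
  1 × C: 1 H
  1 × C: no H
  1 × Cl: no H
  1 × O: 1 H
  1 × O (aromatic): no H
  Total hydrogens = 11.
Molecular formula: C9H11ClO4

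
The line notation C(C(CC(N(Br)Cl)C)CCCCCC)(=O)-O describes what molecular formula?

Heavy atoms from the SMILES: 1 Br, 11 C, 1 Cl, 1 N, 2 O.
Implicit hydrogens by atom environment:
  6 × C: 2 H each → 12
  2 × C: 3 H each → 6
  2 × C: 1 H each → 2
  1 × Br: no H
  1 × C: no H
  1 × Cl: no H
  1 × N: no H
  1 × O: 1 H
  1 × O: no H
  Total hydrogens = 21.
Molecular formula: C11H21BrClNO2

C11H21BrClNO2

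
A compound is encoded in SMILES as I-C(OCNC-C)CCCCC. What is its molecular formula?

C9H20INO

Heavy atoms from the SMILES: 9 C, 1 I, 1 N, 1 O.
Implicit hydrogens by atom environment:
  6 × C: 2 H each → 12
  2 × C: 3 H each → 6
  1 × C: 1 H
  1 × I: no H
  1 × N: 1 H
  1 × O: no H
  Total hydrogens = 20.
Molecular formula: C9H20INO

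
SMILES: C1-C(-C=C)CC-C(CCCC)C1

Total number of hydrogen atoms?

22

Hydrogens are implicit in SMILES; fill each atom to its normal valence:
  8 × C: 2 H each → 16
  3 × C: 1 H each → 3
  1 × C: 3 H
  Total hydrogens = 22.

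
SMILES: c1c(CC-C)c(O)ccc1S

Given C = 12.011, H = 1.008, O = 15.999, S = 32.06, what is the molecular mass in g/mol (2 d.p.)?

168.25

Molecular formula: C9H12OS.
M = 9×12.011 + 12×1.008 + 1×15.999 + 1×32.06 = 168.25 g/mol.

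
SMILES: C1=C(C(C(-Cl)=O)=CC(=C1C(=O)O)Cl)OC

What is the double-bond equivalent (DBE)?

6

Molecular formula from the SMILES: C9H6Cl2O4.
DoU = (2C + 2 + N − H − X)/2 = (2·9 + 2 + 0 − 6 − 2)/2 = 12/2 = 6.
(Structurally: 1 ring(s) + 5 π bond(s) = 6.)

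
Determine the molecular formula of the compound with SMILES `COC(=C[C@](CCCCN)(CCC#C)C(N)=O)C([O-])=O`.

Heavy atoms from the SMILES: 14 C, 2 N, 4 O.
Implicit hydrogens by atom environment:
  6 × C: 2 H each → 12
  5 × C: no H
  3 × O: no H
  2 × C: 1 H each → 2
  2 × N: 2 H each → 4
  1 × C: 3 H
  1 × O (charge -1): no H
  Total hydrogens = 21.
Net charge -1.
Molecular formula: C14H21N2O4-

C14H21N2O4-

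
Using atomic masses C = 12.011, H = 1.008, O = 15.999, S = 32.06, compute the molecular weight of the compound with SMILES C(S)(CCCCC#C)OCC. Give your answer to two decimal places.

Molecular formula: C9H16OS.
M = 9×12.011 + 16×1.008 + 1×15.999 + 1×32.06 = 172.29 g/mol.

172.29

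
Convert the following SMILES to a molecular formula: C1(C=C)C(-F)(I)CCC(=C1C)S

Heavy atoms from the SMILES: 9 C, 1 F, 1 I, 1 S.
Implicit hydrogens by atom environment:
  3 × C: 2 H each → 6
  3 × C: no H
  2 × C: 1 H each → 2
  1 × C: 3 H
  1 × F: no H
  1 × I: no H
  1 × S: 1 H
  Total hydrogens = 12.
Molecular formula: C9H12FIS

C9H12FIS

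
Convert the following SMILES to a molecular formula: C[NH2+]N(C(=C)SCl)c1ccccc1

C9H12ClN2S+

Heavy atoms from the SMILES: 9 C, 1 Cl, 2 N, 1 S.
Implicit hydrogens by atom environment:
  5 × C (aromatic): 1 H each → 5
  1 × C: 3 H
  1 × C: 2 H
  1 × C: no H
  1 × C (aromatic): no H
  1 × Cl: no H
  1 × N (charge +1): 2 H
  1 × N: no H
  1 × S: no H
  Total hydrogens = 12.
Net charge +1.
Molecular formula: C9H12ClN2S+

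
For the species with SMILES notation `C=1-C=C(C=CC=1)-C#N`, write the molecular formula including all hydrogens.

Heavy atoms from the SMILES: 7 C, 1 N.
Implicit hydrogens by atom environment:
  5 × C (aromatic): 1 H each → 5
  1 × C (aromatic): no H
  1 × C: no H
  1 × N: no H
  Total hydrogens = 5.
Molecular formula: C7H5N

C7H5N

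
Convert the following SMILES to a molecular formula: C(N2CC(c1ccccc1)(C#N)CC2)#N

Heavy atoms from the SMILES: 12 C, 3 N.
Implicit hydrogens by atom environment:
  5 × C (aromatic): 1 H each → 5
  3 × C: 2 H each → 6
  3 × C: no H
  3 × N: no H
  1 × C (aromatic): no H
  Total hydrogens = 11.
Molecular formula: C12H11N3

C12H11N3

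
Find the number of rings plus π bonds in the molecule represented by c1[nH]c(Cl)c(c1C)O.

3

Molecular formula from the SMILES: C5H6ClNO.
DoU = (2C + 2 + N − H − X)/2 = (2·5 + 2 + 1 − 6 − 1)/2 = 6/2 = 3.
(Structurally: 1 ring(s) + 2 π bond(s) = 3.)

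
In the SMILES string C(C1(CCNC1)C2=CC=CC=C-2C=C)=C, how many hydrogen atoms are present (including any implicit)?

17

Hydrogens are implicit in SMILES; fill each atom to its normal valence:
  5 × C: 2 H each → 10
  4 × C (aromatic): 1 H each → 4
  2 × C: 1 H each → 2
  2 × C (aromatic): no H
  1 × C: no H
  1 × N: 1 H
  Total hydrogens = 17.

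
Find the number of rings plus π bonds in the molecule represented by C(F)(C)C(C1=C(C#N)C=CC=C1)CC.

6

Molecular formula from the SMILES: C12H14FN.
DoU = (2C + 2 + N − H − X)/2 = (2·12 + 2 + 1 − 14 − 1)/2 = 12/2 = 6.
(Structurally: 1 ring(s) + 5 π bond(s) = 6.)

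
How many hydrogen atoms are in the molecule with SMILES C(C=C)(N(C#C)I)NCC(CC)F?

Hydrogens are implicit in SMILES; fill each atom to its normal valence:
  4 × C: 1 H each → 4
  3 × C: 2 H each → 6
  1 × C: 3 H
  1 × C: no H
  1 × F: no H
  1 × I: no H
  1 × N: 1 H
  1 × N: no H
  Total hydrogens = 14.

14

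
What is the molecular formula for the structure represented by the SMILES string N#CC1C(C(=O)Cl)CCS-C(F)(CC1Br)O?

C9H10BrClFNO2S

Heavy atoms from the SMILES: 1 Br, 9 C, 1 Cl, 1 F, 1 N, 2 O, 1 S.
Implicit hydrogens by atom environment:
  3 × C: 2 H each → 6
  3 × C: 1 H each → 3
  3 × C: no H
  1 × Br: no H
  1 × Cl: no H
  1 × F: no H
  1 × N: no H
  1 × O: 1 H
  1 × O: no H
  1 × S: no H
  Total hydrogens = 10.
Molecular formula: C9H10BrClFNO2S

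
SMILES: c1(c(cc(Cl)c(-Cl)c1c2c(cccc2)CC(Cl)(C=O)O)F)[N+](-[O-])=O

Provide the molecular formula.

Heavy atoms from the SMILES: 15 C, 3 Cl, 1 F, 1 N, 4 O.
Implicit hydrogens by atom environment:
  7 × C (aromatic): no H
  5 × C (aromatic): 1 H each → 5
  3 × Cl: no H
  2 × O: no H
  1 × C: 2 H
  1 × C: 1 H
  1 × C: no H
  1 × F: no H
  1 × N (charge +1): no H
  1 × O: 1 H
  1 × O (charge -1): no H
  Total hydrogens = 9.
Molecular formula: C15H9Cl3FNO4

C15H9Cl3FNO4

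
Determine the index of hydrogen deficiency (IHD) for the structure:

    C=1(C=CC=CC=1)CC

4

Molecular formula from the SMILES: C8H10.
DoU = (2C + 2 + N − H − X)/2 = (2·8 + 2 + 0 − 10 − 0)/2 = 8/2 = 4.
(Structurally: 1 ring(s) + 3 π bond(s) = 4.)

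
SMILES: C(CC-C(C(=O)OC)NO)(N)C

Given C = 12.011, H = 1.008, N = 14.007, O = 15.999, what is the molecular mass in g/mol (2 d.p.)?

Molecular formula: C7H16N2O3.
M = 7×12.011 + 16×1.008 + 2×14.007 + 3×15.999 = 176.22 g/mol.

176.22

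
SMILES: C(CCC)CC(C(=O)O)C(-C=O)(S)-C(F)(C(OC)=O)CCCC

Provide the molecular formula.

Heavy atoms from the SMILES: 16 C, 1 F, 5 O, 1 S.
Implicit hydrogens by atom environment:
  7 × C: 2 H each → 14
  4 × C: no H
  4 × O: no H
  3 × C: 3 H each → 9
  2 × C: 1 H each → 2
  1 × F: no H
  1 × O: 1 H
  1 × S: 1 H
  Total hydrogens = 27.
Molecular formula: C16H27FO5S

C16H27FO5S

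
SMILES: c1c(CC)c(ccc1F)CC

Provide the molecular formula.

Heavy atoms from the SMILES: 10 C, 1 F.
Implicit hydrogens by atom environment:
  3 × C (aromatic): 1 H each → 3
  3 × C (aromatic): no H
  2 × C: 3 H each → 6
  2 × C: 2 H each → 4
  1 × F: no H
  Total hydrogens = 13.
Molecular formula: C10H13F

C10H13F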